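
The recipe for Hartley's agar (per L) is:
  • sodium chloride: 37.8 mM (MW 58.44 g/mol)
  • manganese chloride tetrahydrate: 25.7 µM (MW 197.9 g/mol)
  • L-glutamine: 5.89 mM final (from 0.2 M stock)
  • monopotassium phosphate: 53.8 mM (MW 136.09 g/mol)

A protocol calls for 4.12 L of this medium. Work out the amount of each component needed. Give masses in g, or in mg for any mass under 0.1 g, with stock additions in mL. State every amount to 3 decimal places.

sodium chloride 9.101 g; manganese chloride tetrahydrate 20.954 mg; L-glutamine 121.334 mL; monopotassium phosphate 30.165 g

Working volume: 4.12 L.
sodium chloride: 37.8 mmol/L × 58.44 g/mol × 4.12 L ÷ 1000 = 9.101 g
manganese chloride tetrahydrate: 25.7 µmol/L × 197.9 g/mol × 4.12 L ÷ 1000 = 20.954 mg
L-glutamine: C1V1 = C2V2 → 5.89 mM × 4120 mL ÷ 200 mM = 121.334 mL
monopotassium phosphate: 53.8 mmol/L × 136.09 g/mol × 4.12 L ÷ 1000 = 30.165 g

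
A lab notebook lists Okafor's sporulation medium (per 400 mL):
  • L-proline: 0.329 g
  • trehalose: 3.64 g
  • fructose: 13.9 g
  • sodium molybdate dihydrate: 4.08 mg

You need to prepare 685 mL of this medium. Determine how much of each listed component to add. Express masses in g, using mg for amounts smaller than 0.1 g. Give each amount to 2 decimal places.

Scale factor = 685 mL / 400 mL = 1.7125.
L-proline: 0.329 g × (685 mL / 400 mL) = 0.56 g
trehalose: 3.64 g × (685 mL / 400 mL) = 6.23 g
fructose: 13.9 g × (685 mL / 400 mL) = 23.80 g
sodium molybdate dihydrate: 4.08 mg × (685 mL / 400 mL) = 6.99 mg

L-proline 0.56 g; trehalose 6.23 g; fructose 23.80 g; sodium molybdate dihydrate 6.99 mg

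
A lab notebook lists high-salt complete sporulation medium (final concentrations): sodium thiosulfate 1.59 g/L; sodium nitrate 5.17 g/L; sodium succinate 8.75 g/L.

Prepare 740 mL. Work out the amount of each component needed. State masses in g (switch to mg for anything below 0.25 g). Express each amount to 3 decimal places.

Working volume: 740 mL = 0.74 L.
sodium thiosulfate: 1.59 g/L × 0.74 L = 1.177 g
sodium nitrate: 5.17 g/L × 0.74 L = 3.826 g
sodium succinate: 8.75 g/L × 0.74 L = 6.475 g

sodium thiosulfate 1.177 g; sodium nitrate 3.826 g; sodium succinate 6.475 g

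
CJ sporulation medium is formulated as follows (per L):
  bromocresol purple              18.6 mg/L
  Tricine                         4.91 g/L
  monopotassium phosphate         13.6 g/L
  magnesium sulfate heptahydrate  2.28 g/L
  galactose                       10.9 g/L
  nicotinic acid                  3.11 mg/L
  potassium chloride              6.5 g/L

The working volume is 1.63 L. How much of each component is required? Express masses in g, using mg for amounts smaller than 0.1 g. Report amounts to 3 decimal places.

Working volume: 1.63 L.
bromocresol purple: 18.6 mg/L × 1.63 L = 30.318 mg
Tricine: 4.91 g/L × 1.63 L = 8.003 g
monopotassium phosphate: 13.6 g/L × 1.63 L = 22.168 g
magnesium sulfate heptahydrate: 2.28 g/L × 1.63 L = 3.716 g
galactose: 10.9 g/L × 1.63 L = 17.767 g
nicotinic acid: 3.11 mg/L × 1.63 L = 5.069 mg
potassium chloride: 6.5 g/L × 1.63 L = 10.595 g

bromocresol purple 30.318 mg; Tricine 8.003 g; monopotassium phosphate 22.168 g; magnesium sulfate heptahydrate 3.716 g; galactose 17.767 g; nicotinic acid 5.069 mg; potassium chloride 10.595 g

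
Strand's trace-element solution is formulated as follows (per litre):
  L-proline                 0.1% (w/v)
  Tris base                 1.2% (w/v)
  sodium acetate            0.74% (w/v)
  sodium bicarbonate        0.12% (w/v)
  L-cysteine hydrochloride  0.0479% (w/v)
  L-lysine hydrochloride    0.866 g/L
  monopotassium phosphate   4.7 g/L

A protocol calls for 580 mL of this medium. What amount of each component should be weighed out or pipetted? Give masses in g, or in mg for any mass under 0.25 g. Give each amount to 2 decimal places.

L-proline 0.58 g; Tris base 6.96 g; sodium acetate 4.29 g; sodium bicarbonate 0.70 g; L-cysteine hydrochloride 0.28 g; L-lysine hydrochloride 0.50 g; monopotassium phosphate 2.73 g

Scale factor relative to 1 L: 0.58.
L-proline: 0.1 g per 100 mL × 580 mL ÷ 100 = 0.58 g
Tris base: 1.2 g per 100 mL × 580 mL ÷ 100 = 6.96 g
sodium acetate: 0.74 g per 100 mL × 580 mL ÷ 100 = 4.29 g
sodium bicarbonate: 0.12 g per 100 mL × 580 mL ÷ 100 = 0.70 g
L-cysteine hydrochloride: 0.0479 g per 100 mL × 580 mL ÷ 100 = 0.28 g
L-lysine hydrochloride: 0.866 g/L × 0.58 L = 0.50 g
monopotassium phosphate: 4.7 g/L × 0.58 L = 2.73 g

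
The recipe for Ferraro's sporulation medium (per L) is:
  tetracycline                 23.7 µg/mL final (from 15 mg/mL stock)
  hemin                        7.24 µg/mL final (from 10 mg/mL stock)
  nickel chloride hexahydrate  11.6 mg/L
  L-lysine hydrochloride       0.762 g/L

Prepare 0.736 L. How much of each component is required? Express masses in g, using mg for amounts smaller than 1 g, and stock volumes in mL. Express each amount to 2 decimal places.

tetracycline 1.16 mL; hemin 0.53 mL; nickel chloride hexahydrate 8.54 mg; L-lysine hydrochloride 560.83 mg

Working volume: 0.736 L.
tetracycline: V = C2·V2/C1 = 23.7 µg/mL × 736 mL ÷ 15000 µg/mL = 1.16 mL
hemin: C1V1 = C2V2 → 7.24 µg/mL × 736 mL ÷ 10000 µg/mL = 0.53 mL
nickel chloride hexahydrate: 11.6 mg/L × 0.736 L = 8.54 mg
L-lysine hydrochloride: 0.762 g/L × 0.736 L = 0.560832 g = 560.83 mg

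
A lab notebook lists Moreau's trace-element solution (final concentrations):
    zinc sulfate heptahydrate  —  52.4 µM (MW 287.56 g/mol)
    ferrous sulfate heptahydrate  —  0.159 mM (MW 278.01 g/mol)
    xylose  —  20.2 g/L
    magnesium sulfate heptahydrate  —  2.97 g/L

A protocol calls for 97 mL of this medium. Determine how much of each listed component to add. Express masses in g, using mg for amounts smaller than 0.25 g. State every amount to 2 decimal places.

Working volume: 97 mL = 0.097 L.
zinc sulfate heptahydrate: 52.4 µmol/L × 287.56 g/mol × 0.097 L ÷ 1000 = 1.46 mg
ferrous sulfate heptahydrate: 0.159 mmol/L × 278.01 mg/mmol × 0.097 L = 4.29 mg
xylose: 20.2 g/L × 0.097 L = 1.96 g
magnesium sulfate heptahydrate: 2.97 g/L × 0.097 L = 0.29 g

zinc sulfate heptahydrate 1.46 mg; ferrous sulfate heptahydrate 4.29 mg; xylose 1.96 g; magnesium sulfate heptahydrate 0.29 g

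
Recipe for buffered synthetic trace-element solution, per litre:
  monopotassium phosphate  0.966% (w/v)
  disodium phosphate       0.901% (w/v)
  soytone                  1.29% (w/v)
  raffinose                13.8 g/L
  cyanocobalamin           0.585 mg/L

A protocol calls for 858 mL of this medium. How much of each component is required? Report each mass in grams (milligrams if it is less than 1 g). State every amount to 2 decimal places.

Target volume = 858 mL = 0.858 L.
monopotassium phosphate: 0.966% w/v = 9.66 g/L → 9.66 × 0.858 L = 8.29 g
disodium phosphate: 0.901 g per 100 mL × 858 mL ÷ 100 = 7.73 g
soytone: 1.29% w/v = 12.9 g/L → 12.9 × 0.858 L = 11.07 g
raffinose: 13.8 g/L × 0.858 L = 11.84 g
cyanocobalamin: 0.585 mg/L × 0.858 L = 0.50 mg

monopotassium phosphate 8.29 g; disodium phosphate 7.73 g; soytone 11.07 g; raffinose 11.84 g; cyanocobalamin 0.50 mg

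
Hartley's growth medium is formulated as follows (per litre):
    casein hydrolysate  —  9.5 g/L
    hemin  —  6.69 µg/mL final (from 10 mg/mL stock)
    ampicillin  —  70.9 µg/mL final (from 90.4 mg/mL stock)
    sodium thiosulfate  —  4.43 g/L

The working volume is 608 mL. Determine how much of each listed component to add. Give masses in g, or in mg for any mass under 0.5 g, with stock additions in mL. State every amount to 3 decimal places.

Scale factor relative to 1 L: 0.608.
casein hydrolysate: 9.5 g/L × 0.608 L = 5.776 g
hemin: C1V1 = C2V2 → 6.69 µg/mL × 608 mL ÷ 10000 µg/mL = 0.407 mL
ampicillin: C1V1 = C2V2 → 70.9 µg/mL × 608 mL ÷ 90400 µg/mL = 0.477 mL
sodium thiosulfate: 4.43 g/L × 0.608 L = 2.693 g

casein hydrolysate 5.776 g; hemin 0.407 mL; ampicillin 0.477 mL; sodium thiosulfate 2.693 g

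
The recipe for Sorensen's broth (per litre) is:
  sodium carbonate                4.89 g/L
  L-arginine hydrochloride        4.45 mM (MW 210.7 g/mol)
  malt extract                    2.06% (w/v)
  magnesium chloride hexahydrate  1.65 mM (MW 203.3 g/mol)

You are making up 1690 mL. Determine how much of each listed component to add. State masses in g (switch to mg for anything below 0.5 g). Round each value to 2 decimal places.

Working volume: 1690 mL = 1.69 L.
sodium carbonate: 4.89 g/L × 1.69 L = 8.26 g
L-arginine hydrochloride: 4.45 mmol/L × 210.7 g/mol × 1.69 L ÷ 1000 = 1.58 g
malt extract: 2.06% w/v = 20.6 g/L → 20.6 × 1.69 L = 34.81 g
magnesium chloride hexahydrate: 1.65 mmol/L × 203.3 g/mol × 1.69 L ÷ 1000 = 0.57 g

sodium carbonate 8.26 g; L-arginine hydrochloride 1.58 g; malt extract 34.81 g; magnesium chloride hexahydrate 0.57 g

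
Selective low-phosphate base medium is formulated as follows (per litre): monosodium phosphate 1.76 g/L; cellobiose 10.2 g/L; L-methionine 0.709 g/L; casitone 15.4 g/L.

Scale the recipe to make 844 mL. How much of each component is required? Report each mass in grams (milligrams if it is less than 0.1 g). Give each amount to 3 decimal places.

Scale factor relative to 1 L: 0.844.
monosodium phosphate: 1.76 g/L × 0.844 L = 1.485 g
cellobiose: 10.2 g/L × 0.844 L = 8.609 g
L-methionine: 0.709 g/L × 0.844 L = 0.598 g
casitone: 15.4 g/L × 0.844 L = 12.998 g

monosodium phosphate 1.485 g; cellobiose 8.609 g; L-methionine 0.598 g; casitone 12.998 g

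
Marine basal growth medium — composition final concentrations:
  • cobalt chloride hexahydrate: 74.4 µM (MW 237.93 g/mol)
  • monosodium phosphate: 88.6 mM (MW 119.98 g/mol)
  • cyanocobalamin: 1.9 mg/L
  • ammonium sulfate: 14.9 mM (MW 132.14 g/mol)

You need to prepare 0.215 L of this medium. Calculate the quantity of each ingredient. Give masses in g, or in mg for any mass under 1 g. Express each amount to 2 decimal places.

cobalt chloride hexahydrate 3.81 mg; monosodium phosphate 2.29 g; cyanocobalamin 0.41 mg; ammonium sulfate 423.31 mg

Working volume: 0.215 L.
cobalt chloride hexahydrate: 74.4 µmol/L × 237.93 g/mol × 0.215 L ÷ 1000 = 3.81 mg
monosodium phosphate: 88.6 mmol/L × 119.98 g/mol × 0.215 L ÷ 1000 = 2.29 g
cyanocobalamin: 1.9 mg/L × 0.215 L = 0.41 mg
ammonium sulfate: 14.9 mmol/L × 132.14 mg/mmol × 0.215 L = 423.31 mg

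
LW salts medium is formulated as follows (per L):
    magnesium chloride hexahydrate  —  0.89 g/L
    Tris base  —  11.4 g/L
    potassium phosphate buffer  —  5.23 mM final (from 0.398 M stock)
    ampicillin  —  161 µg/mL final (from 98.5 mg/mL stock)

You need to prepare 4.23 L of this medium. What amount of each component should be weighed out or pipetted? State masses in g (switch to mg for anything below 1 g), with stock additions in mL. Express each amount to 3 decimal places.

Scale factor relative to 1 L: 4.23.
magnesium chloride hexahydrate: 0.89 g/L × 4.23 L = 3.765 g
Tris base: 11.4 g/L × 4.23 L = 48.222 g
potassium phosphate buffer: V = C2·V2/C1 = 5.23 mM × 4230 mL ÷ 398 mM = 55.585 mL
ampicillin: V = C2·V2/C1 = 161 µg/mL × 4230 mL ÷ 98500 µg/mL = 6.914 mL

magnesium chloride hexahydrate 3.765 g; Tris base 48.222 g; potassium phosphate buffer 55.585 mL; ampicillin 6.914 mL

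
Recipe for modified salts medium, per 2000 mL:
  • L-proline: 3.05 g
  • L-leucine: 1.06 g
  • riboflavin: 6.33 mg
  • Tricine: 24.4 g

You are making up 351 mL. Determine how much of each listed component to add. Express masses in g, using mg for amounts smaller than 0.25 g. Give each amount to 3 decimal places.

L-proline 0.535 g; L-leucine 186.030 mg; riboflavin 1.111 mg; Tricine 4.282 g

Ratio of target to recipe volume: 351 / 2000 = 0.1755.
L-proline: 3.05 g × (351 mL / 2000 mL) = 0.535 g
L-leucine: 1.06 g × (351 mL / 2000 mL) = 0.18603 g = 186.030 mg
riboflavin: 6.33 mg × (351 mL / 2000 mL) = 1.111 mg
Tricine: 24.4 g × (351 mL / 2000 mL) = 4.282 g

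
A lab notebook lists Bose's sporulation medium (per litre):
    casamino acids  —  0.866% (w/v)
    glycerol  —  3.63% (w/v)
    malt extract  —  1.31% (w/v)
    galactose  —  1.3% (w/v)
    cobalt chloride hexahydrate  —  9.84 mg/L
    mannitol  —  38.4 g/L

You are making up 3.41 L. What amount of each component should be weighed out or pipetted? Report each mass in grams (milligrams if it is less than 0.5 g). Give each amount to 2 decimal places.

casamino acids 29.53 g; glycerol 123.78 g; malt extract 44.67 g; galactose 44.33 g; cobalt chloride hexahydrate 33.55 mg; mannitol 130.94 g

Scale factor relative to 1 L: 3.41.
casamino acids: 0.866% w/v = 8.66 g/L → 8.66 × 3.41 L = 29.53 g
glycerol: 3.63% w/v = 36.3 g/L → 36.3 × 3.41 L = 123.78 g
malt extract: 1.31% w/v = 13.1 g/L → 13.1 × 3.41 L = 44.67 g
galactose: 1.3% w/v = 13 g/L → 13 × 3.41 L = 44.33 g
cobalt chloride hexahydrate: 9.84 mg/L × 3.41 L = 33.55 mg
mannitol: 38.4 g/L × 3.41 L = 130.94 g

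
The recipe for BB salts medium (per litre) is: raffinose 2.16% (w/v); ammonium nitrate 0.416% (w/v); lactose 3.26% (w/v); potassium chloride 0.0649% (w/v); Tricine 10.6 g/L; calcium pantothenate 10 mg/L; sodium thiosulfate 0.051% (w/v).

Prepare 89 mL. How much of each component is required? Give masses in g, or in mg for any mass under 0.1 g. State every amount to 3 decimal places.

raffinose 1.922 g; ammonium nitrate 0.370 g; lactose 2.901 g; potassium chloride 57.761 mg; Tricine 0.943 g; calcium pantothenate 0.890 mg; sodium thiosulfate 45.390 mg

Target volume = 89 mL = 0.089 L.
raffinose: 2.16 g per 100 mL × 89 mL ÷ 100 = 1.922 g
ammonium nitrate: 0.416 g per 100 mL × 89 mL ÷ 100 = 0.370 g
lactose: 3.26 g per 100 mL × 89 mL ÷ 100 = 2.901 g
potassium chloride: 0.0649 g per 100 mL × 89 mL ÷ 100 = 0.057761 g = 57.761 mg
Tricine: 10.6 g/L × 0.089 L = 0.943 g
calcium pantothenate: 10 mg/L × 0.089 L = 0.890 mg
sodium thiosulfate: 0.051 g per 100 mL × 89 mL ÷ 100 = 0.04539 g = 45.390 mg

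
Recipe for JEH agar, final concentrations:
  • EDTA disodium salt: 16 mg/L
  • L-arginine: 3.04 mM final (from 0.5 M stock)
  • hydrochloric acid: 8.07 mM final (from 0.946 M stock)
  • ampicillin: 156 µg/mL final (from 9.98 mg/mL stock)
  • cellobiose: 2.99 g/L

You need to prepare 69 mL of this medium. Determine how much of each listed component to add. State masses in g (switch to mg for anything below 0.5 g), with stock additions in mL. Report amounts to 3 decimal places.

EDTA disodium salt 1.104 mg; L-arginine 0.420 mL; hydrochloric acid 0.589 mL; ampicillin 1.079 mL; cellobiose 206.310 mg

Target volume = 69 mL = 0.069 L.
EDTA disodium salt: 16 mg/L × 0.069 L = 1.104 mg
L-arginine: C1V1 = C2V2 → 3.04 mM × 69 mL ÷ 500 mM = 0.420 mL
hydrochloric acid: dilute stock: 8.07 mM × 69 mL ÷ 946 mM = 0.589 mL
ampicillin: C1V1 = C2V2 → 156 µg/mL × 69 mL ÷ 9980 µg/mL = 1.079 mL
cellobiose: 2.99 g/L × 0.069 L = 0.20631 g = 206.310 mg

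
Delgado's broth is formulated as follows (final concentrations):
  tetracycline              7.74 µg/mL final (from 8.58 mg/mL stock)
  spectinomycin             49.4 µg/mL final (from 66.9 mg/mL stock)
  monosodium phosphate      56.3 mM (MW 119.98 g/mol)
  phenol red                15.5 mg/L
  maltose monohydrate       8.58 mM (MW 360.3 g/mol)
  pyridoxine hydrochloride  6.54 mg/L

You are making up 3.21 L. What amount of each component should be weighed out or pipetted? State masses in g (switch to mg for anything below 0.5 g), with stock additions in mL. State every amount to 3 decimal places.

tetracycline 2.896 mL; spectinomycin 2.370 mL; monosodium phosphate 21.683 g; phenol red 49.755 mg; maltose monohydrate 9.923 g; pyridoxine hydrochloride 20.993 mg

Scale factor relative to 1 L: 3.21.
tetracycline: dilute stock: 7.74 µg/mL × 3210 mL ÷ 8580 µg/mL = 2.896 mL
spectinomycin: C1V1 = C2V2 → 49.4 µg/mL × 3210 mL ÷ 66900 µg/mL = 2.370 mL
monosodium phosphate: 56.3 mmol/L × 119.98 g/mol × 3.21 L ÷ 1000 = 21.683 g
phenol red: 15.5 mg/L × 3.21 L = 49.755 mg
maltose monohydrate: 8.58 mmol/L × 360.3 g/mol × 3.21 L ÷ 1000 = 9.923 g
pyridoxine hydrochloride: 6.54 mg/L × 3.21 L = 20.993 mg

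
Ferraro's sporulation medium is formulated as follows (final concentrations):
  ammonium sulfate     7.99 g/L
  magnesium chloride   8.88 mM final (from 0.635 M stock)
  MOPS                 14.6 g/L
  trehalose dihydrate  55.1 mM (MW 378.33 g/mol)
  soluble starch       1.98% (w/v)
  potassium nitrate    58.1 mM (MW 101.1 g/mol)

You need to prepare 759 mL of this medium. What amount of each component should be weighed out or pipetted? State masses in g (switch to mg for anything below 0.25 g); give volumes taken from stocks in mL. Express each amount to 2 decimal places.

Working volume: 759 mL = 0.759 L.
ammonium sulfate: 7.99 g/L × 0.759 L = 6.06 g
magnesium chloride: V = C2·V2/C1 = 8.88 mM × 759 mL ÷ 635 mM = 10.61 mL
MOPS: 14.6 g/L × 0.759 L = 11.08 g
trehalose dihydrate: 55.1 mmol/L × 378.33 g/mol × 0.759 L ÷ 1000 = 15.82 g
soluble starch: 1.98 g per 100 mL × 759 mL ÷ 100 = 15.03 g
potassium nitrate: 58.1 mmol/L × 101.1 g/mol × 0.759 L ÷ 1000 = 4.46 g

ammonium sulfate 6.06 g; magnesium chloride 10.61 mL; MOPS 11.08 g; trehalose dihydrate 15.82 g; soluble starch 15.03 g; potassium nitrate 4.46 g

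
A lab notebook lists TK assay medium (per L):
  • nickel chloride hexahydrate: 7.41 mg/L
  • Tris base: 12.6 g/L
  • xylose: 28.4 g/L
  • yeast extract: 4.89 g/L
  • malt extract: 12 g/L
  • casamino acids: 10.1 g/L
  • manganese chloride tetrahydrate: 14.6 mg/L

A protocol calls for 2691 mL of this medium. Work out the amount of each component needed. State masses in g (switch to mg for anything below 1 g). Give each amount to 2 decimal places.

nickel chloride hexahydrate 19.94 mg; Tris base 33.91 g; xylose 76.42 g; yeast extract 13.16 g; malt extract 32.29 g; casamino acids 27.18 g; manganese chloride tetrahydrate 39.29 mg

Working volume: 2691 mL = 2.691 L.
nickel chloride hexahydrate: 7.41 mg/L × 2.691 L = 19.94 mg
Tris base: 12.6 g/L × 2.691 L = 33.91 g
xylose: 28.4 g/L × 2.691 L = 76.42 g
yeast extract: 4.89 g/L × 2.691 L = 13.16 g
malt extract: 12 g/L × 2.691 L = 32.29 g
casamino acids: 10.1 g/L × 2.691 L = 27.18 g
manganese chloride tetrahydrate: 14.6 mg/L × 2.691 L = 39.29 mg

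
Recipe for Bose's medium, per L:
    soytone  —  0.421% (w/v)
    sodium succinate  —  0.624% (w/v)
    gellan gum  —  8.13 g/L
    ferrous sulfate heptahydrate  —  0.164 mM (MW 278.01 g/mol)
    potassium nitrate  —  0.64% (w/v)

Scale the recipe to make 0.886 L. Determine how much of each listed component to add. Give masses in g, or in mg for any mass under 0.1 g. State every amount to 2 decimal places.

Scale factor relative to 1 L: 0.886.
soytone: 0.421 g per 100 mL × 886 mL ÷ 100 = 3.73 g
sodium succinate: 0.624% w/v = 6.24 g/L → 6.24 × 0.886 L = 5.53 g
gellan gum: 8.13 g/L × 0.886 L = 7.20 g
ferrous sulfate heptahydrate: 0.164 mmol/L × 278.01 mg/mmol × 0.886 L = 40.40 mg
potassium nitrate: 0.64 g per 100 mL × 886 mL ÷ 100 = 5.67 g

soytone 3.73 g; sodium succinate 5.53 g; gellan gum 7.20 g; ferrous sulfate heptahydrate 40.40 mg; potassium nitrate 5.67 g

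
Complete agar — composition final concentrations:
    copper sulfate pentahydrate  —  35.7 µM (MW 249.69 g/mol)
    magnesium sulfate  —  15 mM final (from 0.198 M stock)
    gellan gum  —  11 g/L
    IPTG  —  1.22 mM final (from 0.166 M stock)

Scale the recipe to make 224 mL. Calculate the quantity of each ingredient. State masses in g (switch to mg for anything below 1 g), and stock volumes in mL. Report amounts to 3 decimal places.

Working volume: 224 mL = 0.224 L.
copper sulfate pentahydrate: 35.7 µmol/L × 249.69 g/mol × 0.224 L ÷ 1000 = 1.997 mg
magnesium sulfate: dilute stock: 15 mM × 224 mL ÷ 198 mM = 16.970 mL
gellan gum: 11 g/L × 0.224 L = 2.464 g
IPTG: dilute stock: 1.22 mM × 224 mL ÷ 166 mM = 1.646 mL

copper sulfate pentahydrate 1.997 mg; magnesium sulfate 16.970 mL; gellan gum 2.464 g; IPTG 1.646 mL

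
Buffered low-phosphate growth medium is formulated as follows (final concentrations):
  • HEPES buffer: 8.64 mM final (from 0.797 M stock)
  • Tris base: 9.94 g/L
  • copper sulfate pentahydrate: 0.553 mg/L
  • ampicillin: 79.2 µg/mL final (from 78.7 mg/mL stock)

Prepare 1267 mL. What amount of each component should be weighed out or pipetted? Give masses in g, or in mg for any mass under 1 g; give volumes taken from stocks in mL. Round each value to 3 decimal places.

Target volume = 1267 mL = 1.267 L.
HEPES buffer: C1V1 = C2V2 → 8.64 mM × 1267 mL ÷ 797 mM = 13.735 mL
Tris base: 9.94 g/L × 1.267 L = 12.594 g
copper sulfate pentahydrate: 0.553 mg/L × 1.267 L = 0.701 mg
ampicillin: dilute stock: 79.2 µg/mL × 1267 mL ÷ 78700 µg/mL = 1.275 mL

HEPES buffer 13.735 mL; Tris base 12.594 g; copper sulfate pentahydrate 0.701 mg; ampicillin 1.275 mL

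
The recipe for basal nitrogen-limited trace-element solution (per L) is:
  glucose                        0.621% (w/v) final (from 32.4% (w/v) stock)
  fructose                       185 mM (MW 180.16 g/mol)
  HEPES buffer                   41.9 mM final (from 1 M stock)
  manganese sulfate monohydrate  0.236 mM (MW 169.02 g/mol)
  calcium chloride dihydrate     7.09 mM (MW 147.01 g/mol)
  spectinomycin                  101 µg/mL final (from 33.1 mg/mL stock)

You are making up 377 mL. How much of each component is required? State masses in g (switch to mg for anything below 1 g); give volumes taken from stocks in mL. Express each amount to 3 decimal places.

glucose 7.226 mL; fructose 12.565 g; HEPES buffer 15.796 mL; manganese sulfate monohydrate 15.038 mg; calcium chloride dihydrate 392.947 mg; spectinomycin 1.150 mL

Scale factor relative to 1 L: 0.377.
glucose: C1V1 = C2V2 → 0.621% ÷ 32.4% × 377 mL = 7.226 mL
fructose: 185 mmol/L × 180.16 g/mol × 0.377 L ÷ 1000 = 12.565 g
HEPES buffer: dilute stock: 41.9 mM × 377 mL ÷ 1000 mM = 15.796 mL
manganese sulfate monohydrate: 0.236 mmol/L × 169.02 mg/mmol × 0.377 L = 15.038 mg
calcium chloride dihydrate: 7.09 mmol/L × 147.01 mg/mmol × 0.377 L = 392.947 mg
spectinomycin: dilute stock: 101 µg/mL × 377 mL ÷ 33100 µg/mL = 1.150 mL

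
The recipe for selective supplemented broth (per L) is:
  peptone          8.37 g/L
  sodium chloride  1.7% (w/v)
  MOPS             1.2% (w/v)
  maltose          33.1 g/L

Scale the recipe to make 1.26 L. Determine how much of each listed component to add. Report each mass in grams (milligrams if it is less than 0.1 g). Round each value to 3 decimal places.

Working volume: 1.26 L.
peptone: 8.37 g/L × 1.26 L = 10.546 g
sodium chloride: 1.7 g per 100 mL × 1260 mL ÷ 100 = 21.420 g
MOPS: 1.2% w/v = 12 g/L → 12 × 1.26 L = 15.120 g
maltose: 33.1 g/L × 1.26 L = 41.706 g

peptone 10.546 g; sodium chloride 21.420 g; MOPS 15.120 g; maltose 41.706 g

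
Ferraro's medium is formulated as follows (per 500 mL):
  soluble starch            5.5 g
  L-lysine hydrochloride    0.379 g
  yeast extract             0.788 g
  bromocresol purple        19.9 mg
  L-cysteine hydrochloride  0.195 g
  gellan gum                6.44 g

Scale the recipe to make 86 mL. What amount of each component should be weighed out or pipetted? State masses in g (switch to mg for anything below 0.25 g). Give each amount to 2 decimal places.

Ratio of target to recipe volume: 86 / 500 = 0.172.
soluble starch: 5.5 g × (86 mL / 500 mL) = 0.95 g
L-lysine hydrochloride: 0.379 g × (86 mL / 500 mL) = 0.065188 g = 65.19 mg
yeast extract: 0.788 g × (86 mL / 500 mL) = 0.135536 g = 135.54 mg
bromocresol purple: 19.9 mg × (86 mL / 500 mL) = 3.42 mg
L-cysteine hydrochloride: 0.195 g × (86 mL / 500 mL) = 0.03354 g = 33.54 mg
gellan gum: 6.44 g × (86 mL / 500 mL) = 1.11 g

soluble starch 0.95 g; L-lysine hydrochloride 65.19 mg; yeast extract 135.54 mg; bromocresol purple 3.42 mg; L-cysteine hydrochloride 33.54 mg; gellan gum 1.11 g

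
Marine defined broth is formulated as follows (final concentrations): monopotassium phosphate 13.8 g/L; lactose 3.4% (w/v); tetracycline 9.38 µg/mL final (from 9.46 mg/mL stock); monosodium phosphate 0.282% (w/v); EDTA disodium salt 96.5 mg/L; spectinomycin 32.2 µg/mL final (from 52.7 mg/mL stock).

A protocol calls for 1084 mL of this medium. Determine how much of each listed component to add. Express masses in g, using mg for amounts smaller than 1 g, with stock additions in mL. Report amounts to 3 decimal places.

monopotassium phosphate 14.959 g; lactose 36.856 g; tetracycline 1.075 mL; monosodium phosphate 3.057 g; EDTA disodium salt 104.606 mg; spectinomycin 0.662 mL

Target volume = 1084 mL = 1.084 L.
monopotassium phosphate: 13.8 g/L × 1.084 L = 14.959 g
lactose: 3.4% w/v = 34 g/L → 34 × 1.084 L = 36.856 g
tetracycline: V = C2·V2/C1 = 9.38 µg/mL × 1084 mL ÷ 9460 µg/mL = 1.075 mL
monosodium phosphate: 0.282% w/v = 2.82 g/L → 2.82 × 1.084 L = 3.057 g
EDTA disodium salt: 96.5 mg/L × 1.084 L = 104.606 mg
spectinomycin: V = C2·V2/C1 = 32.2 µg/mL × 1084 mL ÷ 52700 µg/mL = 0.662 mL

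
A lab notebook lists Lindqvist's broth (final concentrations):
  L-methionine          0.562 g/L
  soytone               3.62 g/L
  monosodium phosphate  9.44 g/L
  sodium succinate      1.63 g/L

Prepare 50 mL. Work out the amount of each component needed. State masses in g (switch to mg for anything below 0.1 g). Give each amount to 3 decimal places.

L-methionine 28.100 mg; soytone 0.181 g; monosodium phosphate 0.472 g; sodium succinate 81.500 mg

Target volume = 50 mL = 0.05 L.
L-methionine: 0.562 g/L × 0.05 L = 0.0281 g = 28.100 mg
soytone: 3.62 g/L × 0.05 L = 0.181 g
monosodium phosphate: 9.44 g/L × 0.05 L = 0.472 g
sodium succinate: 1.63 g/L × 0.05 L = 0.0815 g = 81.500 mg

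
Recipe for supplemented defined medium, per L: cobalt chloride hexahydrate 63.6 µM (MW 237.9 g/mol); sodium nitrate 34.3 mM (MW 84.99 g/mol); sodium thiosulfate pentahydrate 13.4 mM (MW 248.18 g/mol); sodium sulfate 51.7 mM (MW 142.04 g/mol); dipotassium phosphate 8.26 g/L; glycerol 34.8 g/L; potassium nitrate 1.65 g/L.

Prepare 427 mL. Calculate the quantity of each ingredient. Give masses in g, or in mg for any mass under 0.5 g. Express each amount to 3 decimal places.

Target volume = 427 mL = 0.427 L.
cobalt chloride hexahydrate: 63.6 µmol/L × 237.9 g/mol × 0.427 L ÷ 1000 = 6.461 mg
sodium nitrate: 34.3 mmol/L × 84.99 g/mol × 0.427 L ÷ 1000 = 1.245 g
sodium thiosulfate pentahydrate: 13.4 mmol/L × 248.18 g/mol × 0.427 L ÷ 1000 = 1.420 g
sodium sulfate: 51.7 mmol/L × 142.04 g/mol × 0.427 L ÷ 1000 = 3.136 g
dipotassium phosphate: 8.26 g/L × 0.427 L = 3.527 g
glycerol: 34.8 g/L × 0.427 L = 14.860 g
potassium nitrate: 1.65 g/L × 0.427 L = 0.705 g

cobalt chloride hexahydrate 6.461 mg; sodium nitrate 1.245 g; sodium thiosulfate pentahydrate 1.420 g; sodium sulfate 3.136 g; dipotassium phosphate 3.527 g; glycerol 14.860 g; potassium nitrate 0.705 g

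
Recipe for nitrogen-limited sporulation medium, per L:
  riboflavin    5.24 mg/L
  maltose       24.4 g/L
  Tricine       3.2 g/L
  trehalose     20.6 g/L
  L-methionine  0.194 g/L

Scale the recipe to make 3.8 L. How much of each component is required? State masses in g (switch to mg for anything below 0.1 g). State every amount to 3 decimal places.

riboflavin 19.912 mg; maltose 92.720 g; Tricine 12.160 g; trehalose 78.280 g; L-methionine 0.737 g

Scale factor relative to 1 L: 3.8.
riboflavin: 5.24 mg/L × 3.8 L = 19.912 mg
maltose: 24.4 g/L × 3.8 L = 92.720 g
Tricine: 3.2 g/L × 3.8 L = 12.160 g
trehalose: 20.6 g/L × 3.8 L = 78.280 g
L-methionine: 0.194 g/L × 3.8 L = 0.737 g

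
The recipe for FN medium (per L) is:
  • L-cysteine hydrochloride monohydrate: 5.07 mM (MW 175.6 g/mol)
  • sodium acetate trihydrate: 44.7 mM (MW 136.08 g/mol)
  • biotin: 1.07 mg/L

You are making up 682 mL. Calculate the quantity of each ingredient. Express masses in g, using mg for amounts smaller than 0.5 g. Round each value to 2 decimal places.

L-cysteine hydrochloride monohydrate 0.61 g; sodium acetate trihydrate 4.15 g; biotin 0.73 mg

Target volume = 682 mL = 0.682 L.
L-cysteine hydrochloride monohydrate: 5.07 mmol/L × 175.6 g/mol × 0.682 L ÷ 1000 = 0.61 g
sodium acetate trihydrate: 44.7 mmol/L × 136.08 g/mol × 0.682 L ÷ 1000 = 4.15 g
biotin: 1.07 mg/L × 0.682 L = 0.73 mg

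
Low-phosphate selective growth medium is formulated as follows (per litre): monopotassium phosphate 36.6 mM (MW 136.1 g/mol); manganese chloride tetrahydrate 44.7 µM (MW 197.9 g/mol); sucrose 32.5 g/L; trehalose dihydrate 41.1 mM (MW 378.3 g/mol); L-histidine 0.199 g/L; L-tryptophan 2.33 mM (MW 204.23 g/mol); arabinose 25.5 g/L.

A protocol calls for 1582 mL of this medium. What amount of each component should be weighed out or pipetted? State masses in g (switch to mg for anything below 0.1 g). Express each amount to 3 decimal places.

monopotassium phosphate 7.880 g; manganese chloride tetrahydrate 13.995 mg; sucrose 51.415 g; trehalose dihydrate 24.597 g; L-histidine 0.315 g; L-tryptophan 0.753 g; arabinose 40.341 g

Target volume = 1582 mL = 1.582 L.
monopotassium phosphate: 36.6 mmol/L × 136.1 g/mol × 1.582 L ÷ 1000 = 7.880 g
manganese chloride tetrahydrate: 44.7 µmol/L × 197.9 g/mol × 1.582 L ÷ 1000 = 13.995 mg
sucrose: 32.5 g/L × 1.582 L = 51.415 g
trehalose dihydrate: 41.1 mmol/L × 378.3 g/mol × 1.582 L ÷ 1000 = 24.597 g
L-histidine: 0.199 g/L × 1.582 L = 0.315 g
L-tryptophan: 2.33 mmol/L × 204.23 g/mol × 1.582 L ÷ 1000 = 0.753 g
arabinose: 25.5 g/L × 1.582 L = 40.341 g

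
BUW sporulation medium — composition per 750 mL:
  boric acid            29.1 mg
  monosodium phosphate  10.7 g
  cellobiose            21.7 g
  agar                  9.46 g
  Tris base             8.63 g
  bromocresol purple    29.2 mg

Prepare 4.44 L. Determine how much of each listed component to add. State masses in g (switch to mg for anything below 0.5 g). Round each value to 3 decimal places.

boric acid 172.272 mg; monosodium phosphate 63.344 g; cellobiose 128.464 g; agar 56.003 g; Tris base 51.090 g; bromocresol purple 172.864 mg

Scale factor = 4440 mL / 750 mL = 5.92.
boric acid: 29.1 mg × (4440 mL / 750 mL) = 172.272 mg
monosodium phosphate: 10.7 g × (4440 mL / 750 mL) = 63.344 g
cellobiose: 21.7 g × (4440 mL / 750 mL) = 128.464 g
agar: 9.46 g × (4440 mL / 750 mL) = 56.003 g
Tris base: 8.63 g × (4440 mL / 750 mL) = 51.090 g
bromocresol purple: 29.2 mg × (4440 mL / 750 mL) = 172.864 mg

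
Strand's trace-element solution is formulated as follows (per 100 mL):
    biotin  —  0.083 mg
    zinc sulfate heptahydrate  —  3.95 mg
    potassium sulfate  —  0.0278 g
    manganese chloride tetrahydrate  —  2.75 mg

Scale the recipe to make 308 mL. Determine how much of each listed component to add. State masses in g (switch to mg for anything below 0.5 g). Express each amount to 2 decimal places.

Scale factor = 308 mL / 100 mL = 3.08.
biotin: 0.083 mg × (308 mL / 100 mL) = 0.26 mg
zinc sulfate heptahydrate: 3.95 mg × (308 mL / 100 mL) = 12.17 mg
potassium sulfate: 0.0278 g × (308 mL / 100 mL) = 0.085624 g = 85.62 mg
manganese chloride tetrahydrate: 2.75 mg × (308 mL / 100 mL) = 8.47 mg

biotin 0.26 mg; zinc sulfate heptahydrate 12.17 mg; potassium sulfate 85.62 mg; manganese chloride tetrahydrate 8.47 mg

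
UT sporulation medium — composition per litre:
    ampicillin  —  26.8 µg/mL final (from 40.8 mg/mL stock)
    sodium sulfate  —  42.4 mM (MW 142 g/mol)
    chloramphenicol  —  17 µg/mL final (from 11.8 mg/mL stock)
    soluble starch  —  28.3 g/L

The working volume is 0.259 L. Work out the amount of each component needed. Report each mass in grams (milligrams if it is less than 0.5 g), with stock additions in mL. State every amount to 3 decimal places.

Scale factor relative to 1 L: 0.259.
ampicillin: dilute stock: 26.8 µg/mL × 259 mL ÷ 40800 µg/mL = 0.170 mL
sodium sulfate: 42.4 mmol/L × 142 g/mol × 0.259 L ÷ 1000 = 1.559 g
chloramphenicol: C1V1 = C2V2 → 17 µg/mL × 259 mL ÷ 11800 µg/mL = 0.373 mL
soluble starch: 28.3 g/L × 0.259 L = 7.330 g

ampicillin 0.170 mL; sodium sulfate 1.559 g; chloramphenicol 0.373 mL; soluble starch 7.330 g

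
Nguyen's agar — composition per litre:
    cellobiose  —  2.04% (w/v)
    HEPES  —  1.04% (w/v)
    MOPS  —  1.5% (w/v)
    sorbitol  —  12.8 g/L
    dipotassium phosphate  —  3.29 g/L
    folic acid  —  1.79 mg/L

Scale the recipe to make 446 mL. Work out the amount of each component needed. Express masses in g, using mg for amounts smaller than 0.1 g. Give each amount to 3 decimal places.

cellobiose 9.098 g; HEPES 4.638 g; MOPS 6.690 g; sorbitol 5.709 g; dipotassium phosphate 1.467 g; folic acid 0.798 mg

Working volume: 446 mL = 0.446 L.
cellobiose: 2.04% w/v = 20.4 g/L → 20.4 × 0.446 L = 9.098 g
HEPES: 1.04 g per 100 mL × 446 mL ÷ 100 = 4.638 g
MOPS: 1.5 g per 100 mL × 446 mL ÷ 100 = 6.690 g
sorbitol: 12.8 g/L × 0.446 L = 5.709 g
dipotassium phosphate: 3.29 g/L × 0.446 L = 1.467 g
folic acid: 1.79 mg/L × 0.446 L = 0.798 mg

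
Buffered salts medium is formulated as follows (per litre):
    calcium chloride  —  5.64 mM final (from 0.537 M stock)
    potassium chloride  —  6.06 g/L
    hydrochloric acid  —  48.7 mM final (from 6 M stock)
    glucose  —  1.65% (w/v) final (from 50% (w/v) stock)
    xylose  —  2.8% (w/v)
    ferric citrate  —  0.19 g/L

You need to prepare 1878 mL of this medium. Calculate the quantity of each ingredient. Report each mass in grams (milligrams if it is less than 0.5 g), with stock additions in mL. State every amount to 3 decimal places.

calcium chloride 19.724 mL; potassium chloride 11.381 g; hydrochloric acid 15.243 mL; glucose 61.974 mL; xylose 52.584 g; ferric citrate 356.820 mg

Scale factor relative to 1 L: 1.878.
calcium chloride: dilute stock: 5.64 mM × 1878 mL ÷ 537 mM = 19.724 mL
potassium chloride: 6.06 g/L × 1.878 L = 11.381 g
hydrochloric acid: V = C2·V2/C1 = 48.7 mM × 1878 mL ÷ 6000 mM = 15.243 mL
glucose: dilute stock: 1.65% ÷ 50% × 1878 mL = 61.974 mL
xylose: 2.8 g per 100 mL × 1878 mL ÷ 100 = 52.584 g
ferric citrate: 0.19 g/L × 1.878 L = 0.35682 g = 356.820 mg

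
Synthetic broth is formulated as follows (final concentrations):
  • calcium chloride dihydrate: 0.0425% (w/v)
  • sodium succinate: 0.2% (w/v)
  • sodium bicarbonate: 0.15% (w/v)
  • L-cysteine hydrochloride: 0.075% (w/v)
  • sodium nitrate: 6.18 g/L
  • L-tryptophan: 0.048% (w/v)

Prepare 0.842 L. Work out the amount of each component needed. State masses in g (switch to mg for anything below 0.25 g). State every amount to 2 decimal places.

Scale factor relative to 1 L: 0.842.
calcium chloride dihydrate: 0.0425 g per 100 mL × 842 mL ÷ 100 = 0.36 g
sodium succinate: 0.2 g per 100 mL × 842 mL ÷ 100 = 1.68 g
sodium bicarbonate: 0.15% w/v = 1.5 g/L → 1.5 × 0.842 L = 1.26 g
L-cysteine hydrochloride: 0.075 g per 100 mL × 842 mL ÷ 100 = 0.63 g
sodium nitrate: 6.18 g/L × 0.842 L = 5.20 g
L-tryptophan: 0.048 g per 100 mL × 842 mL ÷ 100 = 0.40 g

calcium chloride dihydrate 0.36 g; sodium succinate 1.68 g; sodium bicarbonate 1.26 g; L-cysteine hydrochloride 0.63 g; sodium nitrate 5.20 g; L-tryptophan 0.40 g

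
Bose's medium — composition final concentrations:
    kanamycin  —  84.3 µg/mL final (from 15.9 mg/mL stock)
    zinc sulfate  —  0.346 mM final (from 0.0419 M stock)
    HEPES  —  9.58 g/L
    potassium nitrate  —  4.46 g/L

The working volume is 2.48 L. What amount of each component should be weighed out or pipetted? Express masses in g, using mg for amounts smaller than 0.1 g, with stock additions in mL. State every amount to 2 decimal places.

kanamycin 13.15 mL; zinc sulfate 20.48 mL; HEPES 23.76 g; potassium nitrate 11.06 g

Working volume: 2.48 L.
kanamycin: C1V1 = C2V2 → 84.3 µg/mL × 2480 mL ÷ 15900 µg/mL = 13.15 mL
zinc sulfate: dilute stock: 0.346 mM × 2480 mL ÷ 41.9 mM = 20.48 mL
HEPES: 9.58 g/L × 2.48 L = 23.76 g
potassium nitrate: 4.46 g/L × 2.48 L = 11.06 g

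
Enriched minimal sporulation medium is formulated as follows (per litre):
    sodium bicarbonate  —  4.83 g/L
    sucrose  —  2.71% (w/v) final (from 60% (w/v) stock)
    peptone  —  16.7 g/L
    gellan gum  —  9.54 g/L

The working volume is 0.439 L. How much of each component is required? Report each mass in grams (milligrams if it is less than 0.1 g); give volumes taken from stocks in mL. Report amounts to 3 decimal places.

sodium bicarbonate 2.120 g; sucrose 19.828 mL; peptone 7.331 g; gellan gum 4.188 g

Working volume: 0.439 L.
sodium bicarbonate: 4.83 g/L × 0.439 L = 2.120 g
sucrose: V = C2·V2/C1 = 2.71% ÷ 60% × 439 mL = 19.828 mL
peptone: 16.7 g/L × 0.439 L = 7.331 g
gellan gum: 9.54 g/L × 0.439 L = 4.188 g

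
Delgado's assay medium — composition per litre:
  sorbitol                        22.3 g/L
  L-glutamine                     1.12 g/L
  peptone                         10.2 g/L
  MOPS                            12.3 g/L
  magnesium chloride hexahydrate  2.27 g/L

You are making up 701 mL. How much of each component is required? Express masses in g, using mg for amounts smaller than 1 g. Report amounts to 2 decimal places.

Working volume: 701 mL = 0.701 L.
sorbitol: 22.3 g/L × 0.701 L = 15.63 g
L-glutamine: 1.12 g/L × 0.701 L = 0.78512 g = 785.12 mg
peptone: 10.2 g/L × 0.701 L = 7.15 g
MOPS: 12.3 g/L × 0.701 L = 8.62 g
magnesium chloride hexahydrate: 2.27 g/L × 0.701 L = 1.59 g

sorbitol 15.63 g; L-glutamine 785.12 mg; peptone 7.15 g; MOPS 8.62 g; magnesium chloride hexahydrate 1.59 g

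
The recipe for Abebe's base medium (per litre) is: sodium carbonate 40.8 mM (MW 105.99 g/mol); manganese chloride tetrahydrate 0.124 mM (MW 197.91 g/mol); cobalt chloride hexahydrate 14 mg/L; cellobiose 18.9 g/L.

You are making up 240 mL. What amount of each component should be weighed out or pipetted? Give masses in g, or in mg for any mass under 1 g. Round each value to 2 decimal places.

sodium carbonate 1.04 g; manganese chloride tetrahydrate 5.89 mg; cobalt chloride hexahydrate 3.36 mg; cellobiose 4.54 g

Target volume = 240 mL = 0.24 L.
sodium carbonate: 40.8 mmol/L × 105.99 g/mol × 0.24 L ÷ 1000 = 1.04 g
manganese chloride tetrahydrate: 0.124 mmol/L × 197.91 mg/mmol × 0.24 L = 5.89 mg
cobalt chloride hexahydrate: 14 mg/L × 0.24 L = 3.36 mg
cellobiose: 18.9 g/L × 0.24 L = 4.54 g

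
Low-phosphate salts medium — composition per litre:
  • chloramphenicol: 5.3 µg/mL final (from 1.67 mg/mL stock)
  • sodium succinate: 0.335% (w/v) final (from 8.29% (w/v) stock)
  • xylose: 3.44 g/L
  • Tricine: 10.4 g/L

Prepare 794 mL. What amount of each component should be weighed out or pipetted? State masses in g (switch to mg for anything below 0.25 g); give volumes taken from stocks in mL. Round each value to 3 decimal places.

Target volume = 794 mL = 0.794 L.
chloramphenicol: dilute stock: 5.3 µg/mL × 794 mL ÷ 1670 µg/mL = 2.520 mL
sodium succinate: V = C2·V2/C1 = 0.335% ÷ 8.29% × 794 mL = 32.086 mL
xylose: 3.44 g/L × 0.794 L = 2.731 g
Tricine: 10.4 g/L × 0.794 L = 8.258 g

chloramphenicol 2.520 mL; sodium succinate 32.086 mL; xylose 2.731 g; Tricine 8.258 g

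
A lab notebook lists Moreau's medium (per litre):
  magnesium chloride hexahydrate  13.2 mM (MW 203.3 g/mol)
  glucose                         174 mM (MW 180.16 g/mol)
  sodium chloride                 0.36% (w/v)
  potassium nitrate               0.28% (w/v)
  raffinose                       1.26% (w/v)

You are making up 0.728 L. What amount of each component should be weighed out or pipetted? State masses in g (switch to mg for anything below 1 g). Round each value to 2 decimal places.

magnesium chloride hexahydrate 1.95 g; glucose 22.82 g; sodium chloride 2.62 g; potassium nitrate 2.04 g; raffinose 9.17 g

Working volume: 0.728 L.
magnesium chloride hexahydrate: 13.2 mmol/L × 203.3 g/mol × 0.728 L ÷ 1000 = 1.95 g
glucose: 174 mmol/L × 180.16 g/mol × 0.728 L ÷ 1000 = 22.82 g
sodium chloride: 0.36% w/v = 3.6 g/L → 3.6 × 0.728 L = 2.62 g
potassium nitrate: 0.28% w/v = 2.8 g/L → 2.8 × 0.728 L = 2.04 g
raffinose: 1.26% w/v = 12.6 g/L → 12.6 × 0.728 L = 9.17 g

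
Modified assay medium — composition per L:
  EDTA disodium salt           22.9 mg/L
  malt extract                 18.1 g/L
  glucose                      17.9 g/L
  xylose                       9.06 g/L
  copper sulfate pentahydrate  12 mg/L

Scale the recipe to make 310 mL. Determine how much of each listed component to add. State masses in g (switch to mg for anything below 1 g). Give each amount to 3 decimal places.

Scale factor relative to 1 L: 0.31.
EDTA disodium salt: 22.9 mg/L × 0.31 L = 7.099 mg
malt extract: 18.1 g/L × 0.31 L = 5.611 g
glucose: 17.9 g/L × 0.31 L = 5.549 g
xylose: 9.06 g/L × 0.31 L = 2.809 g
copper sulfate pentahydrate: 12 mg/L × 0.31 L = 3.720 mg

EDTA disodium salt 7.099 mg; malt extract 5.611 g; glucose 5.549 g; xylose 2.809 g; copper sulfate pentahydrate 3.720 mg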